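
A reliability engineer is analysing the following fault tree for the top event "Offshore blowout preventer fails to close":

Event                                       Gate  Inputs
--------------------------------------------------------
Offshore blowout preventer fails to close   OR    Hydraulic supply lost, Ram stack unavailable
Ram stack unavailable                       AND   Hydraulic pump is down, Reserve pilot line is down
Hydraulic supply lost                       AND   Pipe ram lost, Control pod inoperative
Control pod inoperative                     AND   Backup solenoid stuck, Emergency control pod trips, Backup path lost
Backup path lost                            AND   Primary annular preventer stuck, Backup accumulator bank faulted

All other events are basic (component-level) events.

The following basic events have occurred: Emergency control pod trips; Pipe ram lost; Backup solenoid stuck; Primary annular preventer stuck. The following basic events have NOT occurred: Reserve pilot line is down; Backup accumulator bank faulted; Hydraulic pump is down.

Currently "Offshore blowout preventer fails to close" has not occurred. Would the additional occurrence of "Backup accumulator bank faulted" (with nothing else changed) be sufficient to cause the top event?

Yes

Counterfactual: set "Backup accumulator bank faulted" to occurred.
Backup path lost [AND]: Primary annular preventer stuck=occurs, Backup accumulator bank faulted=occurs → all inputs occur → occurs.
Control pod inoperative [AND]: Backup solenoid stuck=occurs, Emergency control pod trips=occurs, Backup path lost=occurs → all inputs occur → occurs.
Hydraulic supply lost [AND]: Pipe ram lost=occurs, Control pod inoperative=occurs → all inputs occur → occurs.
Ram stack unavailable [AND]: Hydraulic pump is down=not, Reserve pilot line is down=not → not all inputs occur → does not occur.
Offshore blowout preventer fails to close [OR]: Hydraulic supply lost=occurs, Ram stack unavailable=not → at least one input occurs → occurs.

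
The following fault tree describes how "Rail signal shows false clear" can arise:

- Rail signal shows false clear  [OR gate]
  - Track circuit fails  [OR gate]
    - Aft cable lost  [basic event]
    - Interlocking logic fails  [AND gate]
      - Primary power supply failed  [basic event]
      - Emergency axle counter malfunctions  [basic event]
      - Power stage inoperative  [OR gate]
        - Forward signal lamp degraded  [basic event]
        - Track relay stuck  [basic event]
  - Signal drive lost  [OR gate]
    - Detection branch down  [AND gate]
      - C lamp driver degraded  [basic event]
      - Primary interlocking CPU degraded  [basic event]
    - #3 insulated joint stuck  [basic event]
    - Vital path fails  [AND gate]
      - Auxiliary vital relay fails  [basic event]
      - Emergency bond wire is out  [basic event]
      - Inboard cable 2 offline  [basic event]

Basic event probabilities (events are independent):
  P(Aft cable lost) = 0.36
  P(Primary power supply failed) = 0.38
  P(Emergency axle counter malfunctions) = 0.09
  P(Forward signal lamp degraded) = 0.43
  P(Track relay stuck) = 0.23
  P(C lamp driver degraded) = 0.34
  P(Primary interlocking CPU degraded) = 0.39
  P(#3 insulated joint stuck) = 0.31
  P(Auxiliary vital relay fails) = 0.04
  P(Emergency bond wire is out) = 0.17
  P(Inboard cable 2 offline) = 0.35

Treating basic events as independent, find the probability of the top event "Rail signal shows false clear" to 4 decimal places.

P(Power stage inoperative) [OR] = 1 − (1−0.43) × (1−0.23) = 0.561100
P(Interlocking logic fails) [AND] = 0.38 × 0.09 × 0.561100 = 0.019190
P(Track circuit fails) [OR] = 1 − (1−0.36) × (1−0.019190) = 0.372282
P(Detection branch down) [AND] = 0.34 × 0.39 = 0.132600
P(Vital path fails) [AND] = 0.04 × 0.17 × 0.35 = 0.002380
P(Signal drive lost) [OR] = 1 − (1−0.132600) × (1−0.31) × (1−0.002380) = 0.402918
P(Rail signal shows false clear) [OR] = 1 − (1−0.372282) × (1−0.402918) = 0.625201
Rounded to 4 decimal places: P(Rail signal shows false clear) ≈ 0.6252.

0.6252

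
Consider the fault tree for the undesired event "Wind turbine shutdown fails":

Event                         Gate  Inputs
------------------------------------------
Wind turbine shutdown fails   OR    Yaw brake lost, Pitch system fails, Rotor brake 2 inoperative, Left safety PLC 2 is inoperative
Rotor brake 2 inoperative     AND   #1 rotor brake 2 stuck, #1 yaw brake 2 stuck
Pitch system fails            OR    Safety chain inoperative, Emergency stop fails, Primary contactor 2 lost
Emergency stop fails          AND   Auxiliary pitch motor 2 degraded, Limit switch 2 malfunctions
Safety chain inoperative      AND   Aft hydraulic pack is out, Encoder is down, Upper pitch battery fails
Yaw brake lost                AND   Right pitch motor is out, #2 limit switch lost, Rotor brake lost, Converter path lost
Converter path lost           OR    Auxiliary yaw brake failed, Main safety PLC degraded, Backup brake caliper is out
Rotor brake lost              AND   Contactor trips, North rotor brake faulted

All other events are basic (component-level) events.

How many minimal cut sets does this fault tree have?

Rotor brake lost [AND]: one cut set from each child combined → 1 × 1 = 1 cut set(s).
Converter path lost [OR]: union of children's cut sets → 3 cut set(s).
Yaw brake lost [AND]: one cut set from each child combined → 1 × 1 × 1 × 3 = 3 cut set(s).
Safety chain inoperative [AND]: one cut set from each child combined → 1 × 1 × 1 = 1 cut set(s).
Emergency stop fails [AND]: one cut set from each child combined → 1 × 1 = 1 cut set(s).
Pitch system fails [OR]: union of children's cut sets → 3 cut set(s).
Rotor brake 2 inoperative [AND]: one cut set from each child combined → 1 × 1 = 1 cut set(s).
Wind turbine shutdown fails [OR]: union of children's cut sets → 8 cut set(s).
Minimal cut sets: {#2 limit switch lost, Auxiliary yaw brake failed, Contactor trips, North rotor brake faulted, Right pitch motor is out}; {#2 limit switch lost, Contactor trips, Main safety PLC degraded, North rotor brake faulted, Right pitch motor is out}; {#2 limit switch lost, Backup brake caliper is out, Contactor trips, North rotor brake faulted, Right pitch motor is out}; {Aft hydraulic pack is out, Encoder is down, Upper pitch battery fails}; {Auxiliary pitch motor 2 degraded, Limit switch 2 malfunctions}; {Primary contactor 2 lost}; {#1 rotor brake 2 stuck, #1 yaw brake 2 stuck}; {Left safety PLC 2 is inoperative}.

8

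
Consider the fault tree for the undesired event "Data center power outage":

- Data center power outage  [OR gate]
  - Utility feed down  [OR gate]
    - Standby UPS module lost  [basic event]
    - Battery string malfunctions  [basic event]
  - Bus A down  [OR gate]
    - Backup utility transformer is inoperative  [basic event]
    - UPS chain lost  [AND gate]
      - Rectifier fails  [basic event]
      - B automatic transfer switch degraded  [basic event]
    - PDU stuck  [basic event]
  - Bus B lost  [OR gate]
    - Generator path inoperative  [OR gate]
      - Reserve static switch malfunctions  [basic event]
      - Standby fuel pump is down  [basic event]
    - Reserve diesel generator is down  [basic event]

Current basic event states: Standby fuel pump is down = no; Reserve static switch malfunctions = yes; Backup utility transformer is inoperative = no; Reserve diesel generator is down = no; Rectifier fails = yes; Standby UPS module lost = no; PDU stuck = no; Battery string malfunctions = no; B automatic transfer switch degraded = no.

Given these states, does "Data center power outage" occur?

Utility feed down [OR]: Standby UPS module lost=not, Battery string malfunctions=not → no input occurs → does not occur.
UPS chain lost [AND]: Rectifier fails=occurs, B automatic transfer switch degraded=not → not all inputs occur → does not occur.
Bus A down [OR]: Backup utility transformer is inoperative=not, UPS chain lost=not, PDU stuck=not → no input occurs → does not occur.
Generator path inoperative [OR]: Reserve static switch malfunctions=occurs, Standby fuel pump is down=not → at least one input occurs → occurs.
Bus B lost [OR]: Generator path inoperative=occurs, Reserve diesel generator is down=not → at least one input occurs → occurs.
Data center power outage [OR]: Utility feed down=not, Bus A down=not, Bus B lost=occurs → at least one input occurs → occurs.

Yes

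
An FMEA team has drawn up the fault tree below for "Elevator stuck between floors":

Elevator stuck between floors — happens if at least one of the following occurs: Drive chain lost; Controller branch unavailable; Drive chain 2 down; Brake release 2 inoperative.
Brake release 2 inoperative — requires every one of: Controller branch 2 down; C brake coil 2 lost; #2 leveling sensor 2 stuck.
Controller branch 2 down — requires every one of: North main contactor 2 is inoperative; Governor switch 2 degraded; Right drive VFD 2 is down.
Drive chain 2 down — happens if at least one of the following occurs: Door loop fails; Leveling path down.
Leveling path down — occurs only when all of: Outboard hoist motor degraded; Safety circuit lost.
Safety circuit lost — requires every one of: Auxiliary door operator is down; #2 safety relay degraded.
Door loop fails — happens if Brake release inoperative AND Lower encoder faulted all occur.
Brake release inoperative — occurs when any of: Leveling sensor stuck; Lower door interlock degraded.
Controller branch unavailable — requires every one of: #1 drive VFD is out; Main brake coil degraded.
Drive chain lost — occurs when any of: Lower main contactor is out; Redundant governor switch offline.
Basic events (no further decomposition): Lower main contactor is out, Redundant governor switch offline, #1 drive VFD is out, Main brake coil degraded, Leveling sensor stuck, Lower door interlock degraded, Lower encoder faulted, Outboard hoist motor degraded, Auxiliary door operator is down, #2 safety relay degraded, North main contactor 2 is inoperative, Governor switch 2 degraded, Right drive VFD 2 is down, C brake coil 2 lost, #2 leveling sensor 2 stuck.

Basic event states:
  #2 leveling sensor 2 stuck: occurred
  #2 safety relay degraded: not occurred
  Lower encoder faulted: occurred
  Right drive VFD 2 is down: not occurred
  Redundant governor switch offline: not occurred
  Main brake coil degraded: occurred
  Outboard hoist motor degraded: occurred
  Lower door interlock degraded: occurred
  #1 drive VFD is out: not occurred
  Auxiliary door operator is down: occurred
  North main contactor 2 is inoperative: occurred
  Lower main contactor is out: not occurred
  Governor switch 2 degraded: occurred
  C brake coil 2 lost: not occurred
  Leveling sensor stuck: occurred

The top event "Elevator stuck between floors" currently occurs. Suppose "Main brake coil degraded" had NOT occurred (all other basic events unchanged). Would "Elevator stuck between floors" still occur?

Yes

Counterfactual: set "Main brake coil degraded" to not occurred.
Drive chain lost [OR]: Lower main contactor is out=not, Redundant governor switch offline=not → no input occurs → does not occur.
Controller branch unavailable [AND]: #1 drive VFD is out=not, Main brake coil degraded=not → not all inputs occur → does not occur.
Brake release inoperative [OR]: Leveling sensor stuck=occurs, Lower door interlock degraded=occurs → at least one input occurs → occurs.
Door loop fails [AND]: Brake release inoperative=occurs, Lower encoder faulted=occurs → all inputs occur → occurs.
Safety circuit lost [AND]: Auxiliary door operator is down=occurs, #2 safety relay degraded=not → not all inputs occur → does not occur.
Leveling path down [AND]: Outboard hoist motor degraded=occurs, Safety circuit lost=not → not all inputs occur → does not occur.
Drive chain 2 down [OR]: Door loop fails=occurs, Leveling path down=not → at least one input occurs → occurs.
Controller branch 2 down [AND]: North main contactor 2 is inoperative=occurs, Governor switch 2 degraded=occurs, Right drive VFD 2 is down=not → not all inputs occur → does not occur.
Brake release 2 inoperative [AND]: Controller branch 2 down=not, C brake coil 2 lost=not, #2 leveling sensor 2 stuck=occurs → not all inputs occur → does not occur.
Elevator stuck between floors [OR]: Drive chain lost=not, Controller branch unavailable=not, Drive chain 2 down=occurs, Brake release 2 inoperative=not → at least one input occurs → occurs.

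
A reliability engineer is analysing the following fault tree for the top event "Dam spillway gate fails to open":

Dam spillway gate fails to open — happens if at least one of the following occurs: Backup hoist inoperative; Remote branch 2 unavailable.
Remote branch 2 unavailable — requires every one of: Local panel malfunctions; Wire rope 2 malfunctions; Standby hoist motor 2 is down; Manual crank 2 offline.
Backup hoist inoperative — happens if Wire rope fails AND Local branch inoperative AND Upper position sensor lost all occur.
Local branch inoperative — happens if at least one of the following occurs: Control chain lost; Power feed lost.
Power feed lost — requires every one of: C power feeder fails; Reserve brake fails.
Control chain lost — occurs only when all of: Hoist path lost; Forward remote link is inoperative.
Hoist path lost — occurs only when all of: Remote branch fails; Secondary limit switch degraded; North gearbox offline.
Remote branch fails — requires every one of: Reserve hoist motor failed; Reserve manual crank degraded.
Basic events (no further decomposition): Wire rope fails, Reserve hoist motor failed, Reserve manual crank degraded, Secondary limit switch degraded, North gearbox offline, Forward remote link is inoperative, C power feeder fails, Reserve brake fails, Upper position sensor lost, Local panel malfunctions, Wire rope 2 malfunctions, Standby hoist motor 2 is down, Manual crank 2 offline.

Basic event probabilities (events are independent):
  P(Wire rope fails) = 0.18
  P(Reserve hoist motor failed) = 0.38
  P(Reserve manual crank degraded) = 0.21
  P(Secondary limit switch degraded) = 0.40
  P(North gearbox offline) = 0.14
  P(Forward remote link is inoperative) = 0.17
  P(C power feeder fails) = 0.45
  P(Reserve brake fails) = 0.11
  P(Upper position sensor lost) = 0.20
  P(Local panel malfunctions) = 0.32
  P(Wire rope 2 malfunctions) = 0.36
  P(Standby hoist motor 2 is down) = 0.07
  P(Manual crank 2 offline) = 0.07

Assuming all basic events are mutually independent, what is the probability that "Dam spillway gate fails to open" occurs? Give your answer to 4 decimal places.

P(Remote branch fails) [AND] = 0.38 × 0.21 = 0.079800
P(Hoist path lost) [AND] = 0.079800 × 0.40 × 0.14 = 0.004469
P(Control chain lost) [AND] = 0.004469 × 0.17 = 0.000760
P(Power feed lost) [AND] = 0.45 × 0.11 = 0.049500
P(Local branch inoperative) [OR] = 1 − (1−0.000760) × (1−0.049500) = 0.050222
P(Backup hoist inoperative) [AND] = 0.18 × 0.050222 × 0.20 = 0.001808
P(Remote branch 2 unavailable) [AND] = 0.32 × 0.36 × 0.07 × 0.07 = 0.000564
P(Dam spillway gate fails to open) [OR] = 1 − (1−0.001808) × (1−0.000564) = 0.002371
Rounded to 4 decimal places: P(Dam spillway gate fails to open) ≈ 0.0024.

0.0024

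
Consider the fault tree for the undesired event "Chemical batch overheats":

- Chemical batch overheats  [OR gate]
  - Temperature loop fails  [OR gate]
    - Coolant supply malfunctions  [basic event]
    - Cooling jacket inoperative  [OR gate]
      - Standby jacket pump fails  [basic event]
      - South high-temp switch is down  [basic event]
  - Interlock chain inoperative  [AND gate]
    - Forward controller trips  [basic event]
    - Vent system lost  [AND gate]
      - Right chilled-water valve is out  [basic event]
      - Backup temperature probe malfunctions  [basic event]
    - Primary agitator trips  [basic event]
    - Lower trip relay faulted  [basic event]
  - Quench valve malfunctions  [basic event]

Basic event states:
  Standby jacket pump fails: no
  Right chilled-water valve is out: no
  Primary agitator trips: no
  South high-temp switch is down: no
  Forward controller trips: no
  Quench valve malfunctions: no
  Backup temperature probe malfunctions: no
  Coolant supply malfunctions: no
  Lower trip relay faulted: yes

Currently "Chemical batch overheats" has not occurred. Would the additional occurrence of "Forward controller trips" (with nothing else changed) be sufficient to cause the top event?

No

Counterfactual: set "Forward controller trips" to occurred.
Cooling jacket inoperative [OR]: Standby jacket pump fails=not, South high-temp switch is down=not → no input occurs → does not occur.
Temperature loop fails [OR]: Coolant supply malfunctions=not, Cooling jacket inoperative=not → no input occurs → does not occur.
Vent system lost [AND]: Right chilled-water valve is out=not, Backup temperature probe malfunctions=not → not all inputs occur → does not occur.
Interlock chain inoperative [AND]: Forward controller trips=occurs, Vent system lost=not, Primary agitator trips=not, Lower trip relay faulted=occurs → not all inputs occur → does not occur.
Chemical batch overheats [OR]: Temperature loop fails=not, Interlock chain inoperative=not, Quench valve malfunctions=not → no input occurs → does not occur.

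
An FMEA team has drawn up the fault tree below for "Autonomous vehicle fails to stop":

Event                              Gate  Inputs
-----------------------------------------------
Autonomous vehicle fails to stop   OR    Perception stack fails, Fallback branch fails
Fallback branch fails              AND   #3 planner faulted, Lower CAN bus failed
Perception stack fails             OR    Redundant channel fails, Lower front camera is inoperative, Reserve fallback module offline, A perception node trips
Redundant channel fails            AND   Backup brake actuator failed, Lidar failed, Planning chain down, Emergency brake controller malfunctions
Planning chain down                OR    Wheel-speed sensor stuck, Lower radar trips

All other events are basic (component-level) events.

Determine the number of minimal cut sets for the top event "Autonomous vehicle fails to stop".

Planning chain down [OR]: union of children's cut sets → 2 cut set(s).
Redundant channel fails [AND]: one cut set from each child combined → 1 × 1 × 2 × 1 = 2 cut set(s).
Perception stack fails [OR]: union of children's cut sets → 5 cut set(s).
Fallback branch fails [AND]: one cut set from each child combined → 1 × 1 = 1 cut set(s).
Autonomous vehicle fails to stop [OR]: union of children's cut sets → 6 cut set(s).
Minimal cut sets: {Backup brake actuator failed, Emergency brake controller malfunctions, Lidar failed, Wheel-speed sensor stuck}; {Backup brake actuator failed, Emergency brake controller malfunctions, Lidar failed, Lower radar trips}; {Lower front camera is inoperative}; {Reserve fallback module offline}; {A perception node trips}; {#3 planner faulted, Lower CAN bus failed}.

6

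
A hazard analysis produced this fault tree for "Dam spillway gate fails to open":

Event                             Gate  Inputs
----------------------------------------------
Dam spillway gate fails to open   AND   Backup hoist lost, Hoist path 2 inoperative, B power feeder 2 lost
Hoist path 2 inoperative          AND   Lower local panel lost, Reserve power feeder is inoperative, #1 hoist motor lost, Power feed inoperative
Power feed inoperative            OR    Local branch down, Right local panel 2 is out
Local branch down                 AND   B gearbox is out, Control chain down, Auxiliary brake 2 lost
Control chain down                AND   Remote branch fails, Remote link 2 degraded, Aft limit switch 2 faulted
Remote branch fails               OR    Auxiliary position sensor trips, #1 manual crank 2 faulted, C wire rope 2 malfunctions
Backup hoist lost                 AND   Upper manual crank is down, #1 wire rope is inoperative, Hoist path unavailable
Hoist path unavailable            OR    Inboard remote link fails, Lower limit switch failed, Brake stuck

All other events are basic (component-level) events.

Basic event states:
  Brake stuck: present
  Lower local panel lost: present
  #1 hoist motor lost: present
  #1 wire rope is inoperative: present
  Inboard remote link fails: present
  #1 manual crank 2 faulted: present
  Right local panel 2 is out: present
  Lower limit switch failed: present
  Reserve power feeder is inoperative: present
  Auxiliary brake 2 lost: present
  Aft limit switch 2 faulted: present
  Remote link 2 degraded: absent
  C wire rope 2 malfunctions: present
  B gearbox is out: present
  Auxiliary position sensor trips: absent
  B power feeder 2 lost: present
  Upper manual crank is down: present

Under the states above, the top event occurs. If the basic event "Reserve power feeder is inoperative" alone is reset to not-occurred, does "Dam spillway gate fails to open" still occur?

No

Counterfactual: set "Reserve power feeder is inoperative" to not occurred.
Hoist path unavailable [OR]: Inboard remote link fails=occurs, Lower limit switch failed=occurs, Brake stuck=occurs → at least one input occurs → occurs.
Backup hoist lost [AND]: Upper manual crank is down=occurs, #1 wire rope is inoperative=occurs, Hoist path unavailable=occurs → all inputs occur → occurs.
Remote branch fails [OR]: Auxiliary position sensor trips=not, #1 manual crank 2 faulted=occurs, C wire rope 2 malfunctions=occurs → at least one input occurs → occurs.
Control chain down [AND]: Remote branch fails=occurs, Remote link 2 degraded=not, Aft limit switch 2 faulted=occurs → not all inputs occur → does not occur.
Local branch down [AND]: B gearbox is out=occurs, Control chain down=not, Auxiliary brake 2 lost=occurs → not all inputs occur → does not occur.
Power feed inoperative [OR]: Local branch down=not, Right local panel 2 is out=occurs → at least one input occurs → occurs.
Hoist path 2 inoperative [AND]: Lower local panel lost=occurs, Reserve power feeder is inoperative=not, #1 hoist motor lost=occurs, Power feed inoperative=occurs → not all inputs occur → does not occur.
Dam spillway gate fails to open [AND]: Backup hoist lost=occurs, Hoist path 2 inoperative=not, B power feeder 2 lost=occurs → not all inputs occur → does not occur.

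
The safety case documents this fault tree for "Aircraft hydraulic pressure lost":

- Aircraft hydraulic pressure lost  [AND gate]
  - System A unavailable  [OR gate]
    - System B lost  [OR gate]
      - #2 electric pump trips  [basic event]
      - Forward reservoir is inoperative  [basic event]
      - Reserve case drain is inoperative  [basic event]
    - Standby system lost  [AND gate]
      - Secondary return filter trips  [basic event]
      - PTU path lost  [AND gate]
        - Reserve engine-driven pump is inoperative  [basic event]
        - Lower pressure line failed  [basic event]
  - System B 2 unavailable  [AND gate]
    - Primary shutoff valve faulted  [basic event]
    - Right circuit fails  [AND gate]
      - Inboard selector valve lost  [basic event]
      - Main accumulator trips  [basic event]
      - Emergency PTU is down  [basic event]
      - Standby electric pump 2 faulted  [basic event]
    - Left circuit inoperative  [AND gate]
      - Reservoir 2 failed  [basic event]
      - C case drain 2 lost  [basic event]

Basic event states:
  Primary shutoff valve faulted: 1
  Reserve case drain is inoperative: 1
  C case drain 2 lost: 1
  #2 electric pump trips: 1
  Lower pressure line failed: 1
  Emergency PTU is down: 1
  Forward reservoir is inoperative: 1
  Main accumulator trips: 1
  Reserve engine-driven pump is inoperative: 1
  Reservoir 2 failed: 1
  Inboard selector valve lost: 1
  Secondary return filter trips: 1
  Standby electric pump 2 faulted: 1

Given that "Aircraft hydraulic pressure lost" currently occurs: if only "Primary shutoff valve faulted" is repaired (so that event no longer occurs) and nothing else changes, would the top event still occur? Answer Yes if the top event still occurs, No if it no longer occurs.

Counterfactual: set "Primary shutoff valve faulted" to not occurred.
System B lost [OR]: #2 electric pump trips=occurs, Forward reservoir is inoperative=occurs, Reserve case drain is inoperative=occurs → at least one input occurs → occurs.
PTU path lost [AND]: Reserve engine-driven pump is inoperative=occurs, Lower pressure line failed=occurs → all inputs occur → occurs.
Standby system lost [AND]: Secondary return filter trips=occurs, PTU path lost=occurs → all inputs occur → occurs.
System A unavailable [OR]: System B lost=occurs, Standby system lost=occurs → at least one input occurs → occurs.
Right circuit fails [AND]: Inboard selector valve lost=occurs, Main accumulator trips=occurs, Emergency PTU is down=occurs, Standby electric pump 2 faulted=occurs → all inputs occur → occurs.
Left circuit inoperative [AND]: Reservoir 2 failed=occurs, C case drain 2 lost=occurs → all inputs occur → occurs.
System B 2 unavailable [AND]: Primary shutoff valve faulted=not, Right circuit fails=occurs, Left circuit inoperative=occurs → not all inputs occur → does not occur.
Aircraft hydraulic pressure lost [AND]: System A unavailable=occurs, System B 2 unavailable=not → not all inputs occur → does not occur.

No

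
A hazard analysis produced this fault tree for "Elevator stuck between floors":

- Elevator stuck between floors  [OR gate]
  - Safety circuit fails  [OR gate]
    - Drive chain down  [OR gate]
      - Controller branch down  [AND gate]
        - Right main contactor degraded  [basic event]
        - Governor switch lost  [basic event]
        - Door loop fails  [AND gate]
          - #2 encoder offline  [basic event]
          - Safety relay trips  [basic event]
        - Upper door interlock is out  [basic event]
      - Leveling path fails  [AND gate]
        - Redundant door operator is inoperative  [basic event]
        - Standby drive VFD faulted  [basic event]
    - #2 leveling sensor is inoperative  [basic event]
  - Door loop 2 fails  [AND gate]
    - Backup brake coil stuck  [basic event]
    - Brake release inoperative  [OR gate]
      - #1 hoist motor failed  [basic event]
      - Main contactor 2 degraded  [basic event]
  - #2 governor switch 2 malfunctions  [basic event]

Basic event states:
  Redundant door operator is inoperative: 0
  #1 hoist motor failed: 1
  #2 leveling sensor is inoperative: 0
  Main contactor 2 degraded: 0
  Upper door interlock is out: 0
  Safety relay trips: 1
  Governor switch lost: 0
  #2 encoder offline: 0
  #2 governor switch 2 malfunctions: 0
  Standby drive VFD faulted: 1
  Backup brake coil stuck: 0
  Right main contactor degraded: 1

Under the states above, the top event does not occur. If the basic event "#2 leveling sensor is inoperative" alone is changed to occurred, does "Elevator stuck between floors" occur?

Yes

Counterfactual: set "#2 leveling sensor is inoperative" to occurred.
Door loop fails [AND]: #2 encoder offline=not, Safety relay trips=occurs → not all inputs occur → does not occur.
Controller branch down [AND]: Right main contactor degraded=occurs, Governor switch lost=not, Door loop fails=not, Upper door interlock is out=not → not all inputs occur → does not occur.
Leveling path fails [AND]: Redundant door operator is inoperative=not, Standby drive VFD faulted=occurs → not all inputs occur → does not occur.
Drive chain down [OR]: Controller branch down=not, Leveling path fails=not → no input occurs → does not occur.
Safety circuit fails [OR]: Drive chain down=not, #2 leveling sensor is inoperative=occurs → at least one input occurs → occurs.
Brake release inoperative [OR]: #1 hoist motor failed=occurs, Main contactor 2 degraded=not → at least one input occurs → occurs.
Door loop 2 fails [AND]: Backup brake coil stuck=not, Brake release inoperative=occurs → not all inputs occur → does not occur.
Elevator stuck between floors [OR]: Safety circuit fails=occurs, Door loop 2 fails=not, #2 governor switch 2 malfunctions=not → at least one input occurs → occurs.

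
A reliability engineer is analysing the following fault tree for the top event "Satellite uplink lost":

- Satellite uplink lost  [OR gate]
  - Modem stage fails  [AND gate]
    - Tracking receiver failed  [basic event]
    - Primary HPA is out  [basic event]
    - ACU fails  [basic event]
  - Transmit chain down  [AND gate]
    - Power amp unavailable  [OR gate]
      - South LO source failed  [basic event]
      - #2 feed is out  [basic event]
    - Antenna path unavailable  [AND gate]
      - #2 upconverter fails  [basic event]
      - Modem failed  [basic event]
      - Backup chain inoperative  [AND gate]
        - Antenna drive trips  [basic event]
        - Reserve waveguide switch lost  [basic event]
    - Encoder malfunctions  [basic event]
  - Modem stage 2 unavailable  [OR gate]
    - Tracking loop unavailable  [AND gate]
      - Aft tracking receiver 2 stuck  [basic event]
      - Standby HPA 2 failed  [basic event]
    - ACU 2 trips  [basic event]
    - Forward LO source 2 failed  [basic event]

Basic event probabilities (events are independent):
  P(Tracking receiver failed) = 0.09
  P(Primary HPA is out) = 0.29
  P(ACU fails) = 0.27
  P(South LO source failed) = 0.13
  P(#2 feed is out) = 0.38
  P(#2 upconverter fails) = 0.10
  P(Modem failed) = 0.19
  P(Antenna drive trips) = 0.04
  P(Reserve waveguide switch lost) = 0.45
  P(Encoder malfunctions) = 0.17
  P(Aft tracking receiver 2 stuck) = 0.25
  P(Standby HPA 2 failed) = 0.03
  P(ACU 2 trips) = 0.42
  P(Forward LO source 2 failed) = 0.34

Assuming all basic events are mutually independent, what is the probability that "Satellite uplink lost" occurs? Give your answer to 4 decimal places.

P(Modem stage fails) [AND] = 0.09 × 0.29 × 0.27 = 0.007047
P(Power amp unavailable) [OR] = 1 − (1−0.13) × (1−0.38) = 0.460600
P(Backup chain inoperative) [AND] = 0.04 × 0.45 = 0.018000
P(Antenna path unavailable) [AND] = 0.10 × 0.19 × 0.018000 = 0.000342
P(Transmit chain down) [AND] = 0.460600 × 0.000342 × 0.17 = 0.000027
P(Tracking loop unavailable) [AND] = 0.25 × 0.03 = 0.007500
P(Modem stage 2 unavailable) [OR] = 1 − (1−0.007500) × (1−0.42) × (1−0.34) = 0.620071
P(Satellite uplink lost) [OR] = 1 − (1−0.007047) × (1−0.000027) × (1−0.620071) = 0.622759
Rounded to 4 decimal places: P(Satellite uplink lost) ≈ 0.6228.

0.6228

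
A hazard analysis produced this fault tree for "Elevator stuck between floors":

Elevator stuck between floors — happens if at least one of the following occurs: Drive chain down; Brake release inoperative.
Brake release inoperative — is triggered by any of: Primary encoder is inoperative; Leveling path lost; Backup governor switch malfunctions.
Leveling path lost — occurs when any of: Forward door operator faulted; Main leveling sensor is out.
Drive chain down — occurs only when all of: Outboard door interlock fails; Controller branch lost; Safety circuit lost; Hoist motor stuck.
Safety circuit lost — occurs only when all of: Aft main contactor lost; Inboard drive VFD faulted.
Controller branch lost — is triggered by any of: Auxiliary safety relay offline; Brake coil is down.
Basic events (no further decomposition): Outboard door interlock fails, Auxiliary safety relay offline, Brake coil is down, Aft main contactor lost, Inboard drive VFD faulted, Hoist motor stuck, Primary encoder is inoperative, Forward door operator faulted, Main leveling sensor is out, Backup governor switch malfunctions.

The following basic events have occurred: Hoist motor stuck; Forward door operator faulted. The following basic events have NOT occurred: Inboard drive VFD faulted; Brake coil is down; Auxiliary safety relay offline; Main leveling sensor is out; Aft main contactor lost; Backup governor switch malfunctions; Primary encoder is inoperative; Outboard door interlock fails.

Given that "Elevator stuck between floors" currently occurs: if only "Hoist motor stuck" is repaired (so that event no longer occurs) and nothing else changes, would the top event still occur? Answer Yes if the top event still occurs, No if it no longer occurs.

Counterfactual: set "Hoist motor stuck" to not occurred.
Controller branch lost [OR]: Auxiliary safety relay offline=not, Brake coil is down=not → no input occurs → does not occur.
Safety circuit lost [AND]: Aft main contactor lost=not, Inboard drive VFD faulted=not → not all inputs occur → does not occur.
Drive chain down [AND]: Outboard door interlock fails=not, Controller branch lost=not, Safety circuit lost=not, Hoist motor stuck=not → not all inputs occur → does not occur.
Leveling path lost [OR]: Forward door operator faulted=occurs, Main leveling sensor is out=not → at least one input occurs → occurs.
Brake release inoperative [OR]: Primary encoder is inoperative=not, Leveling path lost=occurs, Backup governor switch malfunctions=not → at least one input occurs → occurs.
Elevator stuck between floors [OR]: Drive chain down=not, Brake release inoperative=occurs → at least one input occurs → occurs.

Yes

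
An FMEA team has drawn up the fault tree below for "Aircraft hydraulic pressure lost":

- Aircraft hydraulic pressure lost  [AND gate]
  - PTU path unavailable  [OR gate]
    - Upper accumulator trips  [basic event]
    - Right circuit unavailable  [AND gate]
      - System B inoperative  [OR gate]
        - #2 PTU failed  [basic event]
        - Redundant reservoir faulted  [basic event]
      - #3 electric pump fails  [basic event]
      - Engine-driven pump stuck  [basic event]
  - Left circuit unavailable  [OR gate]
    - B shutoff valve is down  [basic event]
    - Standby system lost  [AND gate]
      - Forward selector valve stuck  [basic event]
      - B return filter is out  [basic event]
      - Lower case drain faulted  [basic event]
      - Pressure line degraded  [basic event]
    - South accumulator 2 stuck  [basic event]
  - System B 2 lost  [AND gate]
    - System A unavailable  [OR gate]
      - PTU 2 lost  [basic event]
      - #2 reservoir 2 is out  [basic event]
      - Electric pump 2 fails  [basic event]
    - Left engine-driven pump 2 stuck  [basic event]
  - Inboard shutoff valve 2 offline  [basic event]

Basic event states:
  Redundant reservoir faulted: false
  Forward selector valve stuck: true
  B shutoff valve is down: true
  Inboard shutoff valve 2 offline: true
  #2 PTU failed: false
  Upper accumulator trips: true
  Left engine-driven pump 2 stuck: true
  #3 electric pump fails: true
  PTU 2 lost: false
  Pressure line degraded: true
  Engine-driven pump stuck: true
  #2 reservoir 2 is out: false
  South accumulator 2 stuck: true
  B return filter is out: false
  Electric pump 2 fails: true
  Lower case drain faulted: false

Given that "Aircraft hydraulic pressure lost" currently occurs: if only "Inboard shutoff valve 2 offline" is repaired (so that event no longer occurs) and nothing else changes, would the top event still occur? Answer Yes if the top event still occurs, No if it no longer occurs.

Counterfactual: set "Inboard shutoff valve 2 offline" to not occurred.
System B inoperative [OR]: #2 PTU failed=not, Redundant reservoir faulted=not → no input occurs → does not occur.
Right circuit unavailable [AND]: System B inoperative=not, #3 electric pump fails=occurs, Engine-driven pump stuck=occurs → not all inputs occur → does not occur.
PTU path unavailable [OR]: Upper accumulator trips=occurs, Right circuit unavailable=not → at least one input occurs → occurs.
Standby system lost [AND]: Forward selector valve stuck=occurs, B return filter is out=not, Lower case drain faulted=not, Pressure line degraded=occurs → not all inputs occur → does not occur.
Left circuit unavailable [OR]: B shutoff valve is down=occurs, Standby system lost=not, South accumulator 2 stuck=occurs → at least one input occurs → occurs.
System A unavailable [OR]: PTU 2 lost=not, #2 reservoir 2 is out=not, Electric pump 2 fails=occurs → at least one input occurs → occurs.
System B 2 lost [AND]: System A unavailable=occurs, Left engine-driven pump 2 stuck=occurs → all inputs occur → occurs.
Aircraft hydraulic pressure lost [AND]: PTU path unavailable=occurs, Left circuit unavailable=occurs, System B 2 lost=occurs, Inboard shutoff valve 2 offline=not → not all inputs occur → does not occur.

No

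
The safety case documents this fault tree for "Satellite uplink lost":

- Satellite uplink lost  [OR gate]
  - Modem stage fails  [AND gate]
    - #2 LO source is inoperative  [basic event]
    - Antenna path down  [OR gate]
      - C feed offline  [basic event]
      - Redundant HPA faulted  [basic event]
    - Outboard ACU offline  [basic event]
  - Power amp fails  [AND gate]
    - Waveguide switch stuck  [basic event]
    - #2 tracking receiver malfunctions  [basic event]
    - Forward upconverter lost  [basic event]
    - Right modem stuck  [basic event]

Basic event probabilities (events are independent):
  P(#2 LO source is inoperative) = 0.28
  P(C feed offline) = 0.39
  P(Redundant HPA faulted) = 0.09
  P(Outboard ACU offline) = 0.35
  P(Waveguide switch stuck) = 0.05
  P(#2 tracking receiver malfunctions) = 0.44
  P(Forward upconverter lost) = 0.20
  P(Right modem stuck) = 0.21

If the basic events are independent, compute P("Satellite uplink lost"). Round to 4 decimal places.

P(Antenna path down) [OR] = 1 − (1−0.39) × (1−0.09) = 0.444900
P(Modem stage fails) [AND] = 0.28 × 0.444900 × 0.35 = 0.043600
P(Power amp fails) [AND] = 0.05 × 0.44 × 0.20 × 0.21 = 0.000924
P(Satellite uplink lost) [OR] = 1 − (1−0.043600) × (1−0.000924) = 0.044484
Rounded to 4 decimal places: P(Satellite uplink lost) ≈ 0.0445.

0.0445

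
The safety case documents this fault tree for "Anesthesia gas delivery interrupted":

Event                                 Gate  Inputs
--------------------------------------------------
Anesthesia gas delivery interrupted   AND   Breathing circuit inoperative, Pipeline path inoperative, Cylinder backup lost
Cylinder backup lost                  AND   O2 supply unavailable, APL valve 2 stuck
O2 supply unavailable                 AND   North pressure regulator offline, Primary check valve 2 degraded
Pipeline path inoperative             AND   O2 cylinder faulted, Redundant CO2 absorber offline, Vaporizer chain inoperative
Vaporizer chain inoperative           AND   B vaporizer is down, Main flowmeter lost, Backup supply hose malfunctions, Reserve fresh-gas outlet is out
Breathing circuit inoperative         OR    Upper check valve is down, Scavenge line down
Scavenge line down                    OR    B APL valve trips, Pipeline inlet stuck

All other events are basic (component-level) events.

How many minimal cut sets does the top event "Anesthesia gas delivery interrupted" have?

Scavenge line down [OR]: union of children's cut sets → 2 cut set(s).
Breathing circuit inoperative [OR]: union of children's cut sets → 3 cut set(s).
Vaporizer chain inoperative [AND]: one cut set from each child combined → 1 × 1 × 1 × 1 = 1 cut set(s).
Pipeline path inoperative [AND]: one cut set from each child combined → 1 × 1 × 1 = 1 cut set(s).
O2 supply unavailable [AND]: one cut set from each child combined → 1 × 1 = 1 cut set(s).
Cylinder backup lost [AND]: one cut set from each child combined → 1 × 1 = 1 cut set(s).
Anesthesia gas delivery interrupted [AND]: one cut set from each child combined → 3 × 1 × 1 = 3 cut set(s).
Minimal cut sets: {APL valve 2 stuck, B vaporizer is down, Backup supply hose malfunctions, Main flowmeter lost, North pressure regulator offline, O2 cylinder faulted, Primary check valve 2 degraded, Redundant CO2 absorber offline, Reserve fresh-gas outlet is out, Upper check valve is down}; {APL valve 2 stuck, B APL valve trips, B vaporizer is down, Backup supply hose malfunctions, Main flowmeter lost, North pressure regulator offline, O2 cylinder faulted, Primary check valve 2 degraded, Redundant CO2 absorber offline, Reserve fresh-gas outlet is out}; {APL valve 2 stuck, B vaporizer is down, Backup supply hose malfunctions, Main flowmeter lost, North pressure regulator offline, O2 cylinder faulted, Pipeline inlet stuck, Primary check valve 2 degraded, Redundant CO2 absorber offline, Reserve fresh-gas outlet is out}.

3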